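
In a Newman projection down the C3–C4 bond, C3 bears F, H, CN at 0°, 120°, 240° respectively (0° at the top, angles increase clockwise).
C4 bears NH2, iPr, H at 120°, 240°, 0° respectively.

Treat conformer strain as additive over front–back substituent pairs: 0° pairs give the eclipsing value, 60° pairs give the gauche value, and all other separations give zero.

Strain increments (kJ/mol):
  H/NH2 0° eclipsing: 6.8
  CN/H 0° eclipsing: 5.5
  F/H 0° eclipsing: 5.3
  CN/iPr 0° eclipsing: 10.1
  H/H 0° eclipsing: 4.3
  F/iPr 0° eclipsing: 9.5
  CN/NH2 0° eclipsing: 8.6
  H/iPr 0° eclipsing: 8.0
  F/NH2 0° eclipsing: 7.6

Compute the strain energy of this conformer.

22.2 kJ/mol

This conformer (eclipsed): F(0°)/H(0°) eclipsed 5.3; H(120°)/NH2(120°) eclipsed 6.8; CN(240°)/iPr(240°) eclipsed 10.1 → 22.2 kJ/mol.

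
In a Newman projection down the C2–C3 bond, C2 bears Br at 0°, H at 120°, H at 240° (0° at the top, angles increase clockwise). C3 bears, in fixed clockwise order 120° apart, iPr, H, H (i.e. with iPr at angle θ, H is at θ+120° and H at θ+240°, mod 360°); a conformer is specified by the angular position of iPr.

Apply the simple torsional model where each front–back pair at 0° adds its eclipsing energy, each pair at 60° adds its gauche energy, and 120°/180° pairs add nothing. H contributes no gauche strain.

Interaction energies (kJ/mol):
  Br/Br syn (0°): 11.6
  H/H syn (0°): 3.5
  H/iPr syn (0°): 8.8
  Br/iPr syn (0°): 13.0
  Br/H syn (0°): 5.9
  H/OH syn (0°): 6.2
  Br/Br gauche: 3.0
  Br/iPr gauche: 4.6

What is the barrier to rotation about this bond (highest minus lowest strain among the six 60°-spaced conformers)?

iPr at 0° (eclipsed): Br(0°)/iPr(0°) eclipsed 13.0; H(120°)/H(120°) eclipsed 3.5; H(240°)/H(240°) eclipsed 3.5 → 20.0 kJ/mol.
iPr at 60° (staggered): Br(0°)/iPr(60°) gauche 4.6 → 4.6 kJ/mol.
iPr at 120° (eclipsed): Br(0°)/H(0°) eclipsed 5.9; H(120°)/iPr(120°) eclipsed 8.8; H(240°)/H(240°) eclipsed 3.5 → 18.2 kJ/mol.
iPr at 180° (staggered): no non-H gauche contacts → 0.0 kJ/mol.
iPr at 240° (eclipsed): Br(0°)/H(0°) eclipsed 5.9; H(120°)/H(120°) eclipsed 3.5; H(240°)/iPr(240°) eclipsed 8.8 → 18.2 kJ/mol.
iPr at 300° (staggered): Br(0°)/iPr(300°) gauche 4.6 → 4.6 kJ/mol.
Max at 0° (20.0 kJ/mol), min at 180° (0.0 kJ/mol); barrier = 20.0 kJ/mol.

20.0 kJ/mol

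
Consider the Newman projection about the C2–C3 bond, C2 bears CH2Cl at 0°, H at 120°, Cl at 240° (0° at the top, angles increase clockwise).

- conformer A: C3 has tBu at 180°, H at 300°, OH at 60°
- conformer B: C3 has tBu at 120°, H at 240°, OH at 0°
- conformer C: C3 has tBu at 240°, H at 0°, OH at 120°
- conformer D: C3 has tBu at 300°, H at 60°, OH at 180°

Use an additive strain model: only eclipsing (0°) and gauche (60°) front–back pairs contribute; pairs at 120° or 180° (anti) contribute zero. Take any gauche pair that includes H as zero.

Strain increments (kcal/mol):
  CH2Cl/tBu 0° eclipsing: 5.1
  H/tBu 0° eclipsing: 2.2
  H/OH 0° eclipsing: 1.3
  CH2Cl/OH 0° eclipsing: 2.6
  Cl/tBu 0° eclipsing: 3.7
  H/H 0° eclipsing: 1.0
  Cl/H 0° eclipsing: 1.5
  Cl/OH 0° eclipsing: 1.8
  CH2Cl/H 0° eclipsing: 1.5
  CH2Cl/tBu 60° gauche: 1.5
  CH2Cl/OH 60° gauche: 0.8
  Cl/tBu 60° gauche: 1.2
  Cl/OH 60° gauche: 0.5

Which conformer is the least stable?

C

A (staggered): CH2Cl–OH gauche, Cl–tBu gauche; 0.8 + 1.2 = 2.0 kcal/mol.
B (eclipsed): CH2Cl–OH eclipsed, H–tBu eclipsed, Cl–H eclipsed; 2.6 + 2.2 + 1.5 = 6.3 kcal/mol.
C (eclipsed): CH2Cl–H eclipsed, H–OH eclipsed, Cl–tBu eclipsed; 1.5 + 1.3 + 3.7 = 6.5 kcal/mol.
D (staggered): CH2Cl–tBu gauche, Cl–tBu gauche, Cl–OH gauche; 1.5 + 1.2 + 0.5 = 3.2 kcal/mol.
C has the highest total (6.5 kcal/mol).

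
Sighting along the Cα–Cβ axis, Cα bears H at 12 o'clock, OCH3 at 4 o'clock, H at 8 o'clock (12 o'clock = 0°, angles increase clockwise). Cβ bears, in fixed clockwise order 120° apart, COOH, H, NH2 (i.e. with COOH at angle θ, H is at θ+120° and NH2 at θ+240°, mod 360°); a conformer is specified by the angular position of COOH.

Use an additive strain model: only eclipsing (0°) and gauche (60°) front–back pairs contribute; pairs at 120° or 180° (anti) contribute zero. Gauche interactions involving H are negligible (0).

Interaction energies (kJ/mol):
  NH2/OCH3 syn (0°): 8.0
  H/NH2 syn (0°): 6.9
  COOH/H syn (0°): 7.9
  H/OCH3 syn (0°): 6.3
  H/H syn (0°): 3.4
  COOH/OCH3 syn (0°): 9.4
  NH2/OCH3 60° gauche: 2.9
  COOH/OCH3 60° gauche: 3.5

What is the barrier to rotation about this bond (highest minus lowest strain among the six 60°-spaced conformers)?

18.2 kJ/mol

COOH at 0° (eclipsed): H–COOH eclipsed, OCH3–H eclipsed, H–NH2 eclipsed; 7.9 + 6.3 + 6.9 = 21.1 kJ/mol.
COOH at 60° (staggered): OCH3–COOH gauche; 3.5 = 3.5 kJ/mol.
COOH at 120° (eclipsed): H–NH2 eclipsed, OCH3–COOH eclipsed, H–H eclipsed; 6.9 + 9.4 + 3.4 = 19.7 kJ/mol.
COOH at 180° (staggered): OCH3–COOH gauche, OCH3–NH2 gauche; 3.5 + 2.9 = 6.4 kJ/mol.
COOH at 240° (eclipsed): H–H eclipsed, OCH3–NH2 eclipsed, H–COOH eclipsed; 3.4 + 8.0 + 7.9 = 19.3 kJ/mol.
COOH at 300° (staggered): OCH3–NH2 gauche; 2.9 = 2.9 kJ/mol.
Max at 0° (21.1 kJ/mol), min at 300° (2.9 kJ/mol); barrier = 18.2 kJ/mol.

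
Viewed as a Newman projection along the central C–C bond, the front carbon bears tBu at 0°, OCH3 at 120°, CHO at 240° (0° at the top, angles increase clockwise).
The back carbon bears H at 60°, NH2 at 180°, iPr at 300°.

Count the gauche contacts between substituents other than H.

Non-H gauche pairs: tBu(0°)/iPr(300°); OCH3(120°)/NH2(180°); CHO(240°)/NH2(180°); CHO(240°)/iPr(300°) — 4 interactions.

4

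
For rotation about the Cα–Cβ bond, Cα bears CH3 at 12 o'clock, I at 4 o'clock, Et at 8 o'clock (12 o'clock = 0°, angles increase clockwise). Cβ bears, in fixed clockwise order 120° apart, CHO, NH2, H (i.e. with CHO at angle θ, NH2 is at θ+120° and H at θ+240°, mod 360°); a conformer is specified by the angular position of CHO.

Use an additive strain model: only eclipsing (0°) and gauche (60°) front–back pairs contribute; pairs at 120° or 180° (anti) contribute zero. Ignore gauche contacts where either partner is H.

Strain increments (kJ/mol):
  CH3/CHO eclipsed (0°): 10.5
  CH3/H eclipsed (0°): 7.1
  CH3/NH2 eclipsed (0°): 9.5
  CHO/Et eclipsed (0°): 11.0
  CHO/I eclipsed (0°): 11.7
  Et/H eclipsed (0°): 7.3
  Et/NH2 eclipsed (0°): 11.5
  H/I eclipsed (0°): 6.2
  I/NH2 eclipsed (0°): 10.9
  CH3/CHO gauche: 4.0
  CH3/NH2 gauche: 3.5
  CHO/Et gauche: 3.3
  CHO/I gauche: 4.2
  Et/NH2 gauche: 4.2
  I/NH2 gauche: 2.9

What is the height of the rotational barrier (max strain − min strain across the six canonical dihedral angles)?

16.6 kJ/mol

CHO at 0° is eclipsed. CH3 at 0° is eclipsed with CHO at 0° (10.5); I at 120° is eclipsed with NH2 at 120° (10.9); Et at 240° is eclipsed with H at 240° (7.3). Total 28.7 kJ/mol.
CHO at 60° is staggered. CH3 at 0° is gauche with CHO at 60° (4.0); I at 120° is gauche with CHO at 60° (4.2); I at 120° is gauche with NH2 at 180° (2.9); Et at 240° is gauche with NH2 at 180° (4.2). Total 15.3 kJ/mol.
CHO at 120° is eclipsed. CH3 at 0° is eclipsed with H at 0° (7.1); I at 120° is eclipsed with CHO at 120° (11.7); Et at 240° is eclipsed with NH2 at 240° (11.5). Total 30.3 kJ/mol.
CHO at 180° is staggered. CH3 at 0° is gauche with NH2 at 300° (3.5); I at 120° is gauche with CHO at 180° (4.2); Et at 240° is gauche with CHO at 180° (3.3); Et at 240° is gauche with NH2 at 300° (4.2). Total 15.2 kJ/mol.
CHO at 240° is eclipsed. CH3 at 0° is eclipsed with NH2 at 0° (9.5); I at 120° is eclipsed with H at 120° (6.2); Et at 240° is eclipsed with CHO at 240° (11.0). Total 26.7 kJ/mol.
CHO at 300° is staggered. CH3 at 0° is gauche with CHO at 300° (4.0); CH3 at 0° is gauche with NH2 at 60° (3.5); I at 120° is gauche with NH2 at 60° (2.9); Et at 240° is gauche with CHO at 300° (3.3). Total 13.7 kJ/mol.
Max at 120° (30.3 kJ/mol), min at 300° (13.7 kJ/mol); barrier = 16.6 kJ/mol.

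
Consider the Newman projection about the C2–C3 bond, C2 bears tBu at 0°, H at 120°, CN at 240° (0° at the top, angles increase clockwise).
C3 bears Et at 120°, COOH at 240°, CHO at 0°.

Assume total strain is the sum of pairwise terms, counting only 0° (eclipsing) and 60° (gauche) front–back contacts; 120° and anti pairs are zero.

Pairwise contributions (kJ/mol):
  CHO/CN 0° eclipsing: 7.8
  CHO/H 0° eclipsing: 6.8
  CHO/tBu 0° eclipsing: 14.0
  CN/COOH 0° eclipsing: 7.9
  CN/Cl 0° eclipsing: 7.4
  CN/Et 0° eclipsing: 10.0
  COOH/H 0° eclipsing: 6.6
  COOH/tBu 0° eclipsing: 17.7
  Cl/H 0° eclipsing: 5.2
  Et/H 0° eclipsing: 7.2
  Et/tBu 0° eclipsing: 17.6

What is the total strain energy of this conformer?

This conformer (eclipsed): tBu–CHO eclipsed, H–Et eclipsed, CN–COOH eclipsed; 14.0 + 7.2 + 7.9 = 29.1 kJ/mol.

29.1 kJ/mol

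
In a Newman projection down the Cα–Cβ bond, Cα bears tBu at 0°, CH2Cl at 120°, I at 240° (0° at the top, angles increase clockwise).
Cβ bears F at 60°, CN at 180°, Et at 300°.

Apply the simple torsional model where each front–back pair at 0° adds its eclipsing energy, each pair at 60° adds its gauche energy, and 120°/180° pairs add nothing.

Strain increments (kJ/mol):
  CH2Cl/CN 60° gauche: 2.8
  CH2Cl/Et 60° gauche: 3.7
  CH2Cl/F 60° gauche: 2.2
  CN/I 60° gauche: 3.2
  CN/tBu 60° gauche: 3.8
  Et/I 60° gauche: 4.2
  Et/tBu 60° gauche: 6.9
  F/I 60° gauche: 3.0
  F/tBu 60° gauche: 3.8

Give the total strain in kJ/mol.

This conformer (staggered): tBu–F gauche, tBu–Et gauche, CH2Cl–F gauche, CH2Cl–CN gauche, I–CN gauche, I–Et gauche; 3.8 + 6.9 + 2.2 + 2.8 + 3.2 + 4.2 = 23.1 kJ/mol.

23.1 kJ/mol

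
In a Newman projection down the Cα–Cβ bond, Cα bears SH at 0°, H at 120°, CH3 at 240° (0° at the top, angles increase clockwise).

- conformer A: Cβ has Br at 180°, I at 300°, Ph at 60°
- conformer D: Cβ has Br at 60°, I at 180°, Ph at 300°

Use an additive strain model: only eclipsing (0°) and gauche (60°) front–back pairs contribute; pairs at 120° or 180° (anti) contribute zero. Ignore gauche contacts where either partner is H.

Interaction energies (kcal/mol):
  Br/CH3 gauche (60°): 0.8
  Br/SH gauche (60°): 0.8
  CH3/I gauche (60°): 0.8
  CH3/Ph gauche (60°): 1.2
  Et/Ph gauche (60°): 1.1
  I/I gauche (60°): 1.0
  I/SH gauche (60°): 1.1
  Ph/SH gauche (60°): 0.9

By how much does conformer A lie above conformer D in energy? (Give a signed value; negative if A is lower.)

A (staggered): SH–I gauche, SH–Ph gauche, CH3–Br gauche, CH3–I gauche; 1.1 + 0.9 + 0.8 + 0.8 = 3.6 kcal/mol.
D (staggered): SH–Br gauche, SH–Ph gauche, CH3–I gauche, CH3–Ph gauche; 0.8 + 0.9 + 0.8 + 1.2 = 3.7 kcal/mol.
E(A) − E(D) = 3.6 − 3.7 = -0.1 kcal/mol.

-0.1 kcal/mol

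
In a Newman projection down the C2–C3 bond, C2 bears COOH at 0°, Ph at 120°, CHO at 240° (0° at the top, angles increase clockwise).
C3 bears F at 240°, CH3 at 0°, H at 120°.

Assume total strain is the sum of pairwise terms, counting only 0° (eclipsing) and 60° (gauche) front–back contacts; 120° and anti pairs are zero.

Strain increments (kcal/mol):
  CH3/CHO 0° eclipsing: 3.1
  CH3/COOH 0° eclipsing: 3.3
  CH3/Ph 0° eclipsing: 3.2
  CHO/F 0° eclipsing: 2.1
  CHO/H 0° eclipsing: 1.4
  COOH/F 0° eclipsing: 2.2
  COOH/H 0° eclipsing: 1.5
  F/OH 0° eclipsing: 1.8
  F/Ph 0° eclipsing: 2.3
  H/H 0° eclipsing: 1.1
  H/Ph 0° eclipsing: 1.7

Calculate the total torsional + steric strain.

This conformer is eclipsed. COOH at 0° is eclipsed with CH3 at 0° (3.3); Ph at 120° is eclipsed with H at 120° (1.7); CHO at 240° is eclipsed with F at 240° (2.1). Total 7.1 kcal/mol.

7.1 kcal/mol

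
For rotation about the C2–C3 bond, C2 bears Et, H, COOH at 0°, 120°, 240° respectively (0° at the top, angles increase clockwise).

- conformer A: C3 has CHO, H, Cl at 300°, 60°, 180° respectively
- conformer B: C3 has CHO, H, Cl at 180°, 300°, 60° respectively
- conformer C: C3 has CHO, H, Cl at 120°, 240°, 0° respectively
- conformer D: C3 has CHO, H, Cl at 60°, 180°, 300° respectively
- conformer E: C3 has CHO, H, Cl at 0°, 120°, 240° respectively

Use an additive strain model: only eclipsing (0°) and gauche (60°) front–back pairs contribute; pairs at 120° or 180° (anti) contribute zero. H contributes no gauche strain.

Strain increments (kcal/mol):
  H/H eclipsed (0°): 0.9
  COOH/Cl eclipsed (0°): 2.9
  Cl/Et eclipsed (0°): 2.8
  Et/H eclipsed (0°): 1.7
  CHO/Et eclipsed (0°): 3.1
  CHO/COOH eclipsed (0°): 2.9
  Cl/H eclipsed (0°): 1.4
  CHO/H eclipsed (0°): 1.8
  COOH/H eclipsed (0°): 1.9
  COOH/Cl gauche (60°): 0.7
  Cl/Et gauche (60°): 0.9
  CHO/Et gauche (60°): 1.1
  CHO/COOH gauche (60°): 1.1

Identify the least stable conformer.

E

A (staggered): Et–CHO gauche, COOH–CHO gauche, COOH–Cl gauche; 1.1 + 1.1 + 0.7 = 2.9 kcal/mol.
B (staggered): Et–Cl gauche, COOH–CHO gauche; 0.9 + 1.1 = 2.0 kcal/mol.
C (eclipsed): Et–Cl eclipsed, H–CHO eclipsed, COOH–H eclipsed; 2.8 + 1.8 + 1.9 = 6.5 kcal/mol.
D (staggered): Et–CHO gauche, Et–Cl gauche, COOH–Cl gauche; 1.1 + 0.9 + 0.7 = 2.7 kcal/mol.
E (eclipsed): Et–CHO eclipsed, H–H eclipsed, COOH–Cl eclipsed; 3.1 + 0.9 + 2.9 = 6.9 kcal/mol.
E has the highest total (6.9 kcal/mol).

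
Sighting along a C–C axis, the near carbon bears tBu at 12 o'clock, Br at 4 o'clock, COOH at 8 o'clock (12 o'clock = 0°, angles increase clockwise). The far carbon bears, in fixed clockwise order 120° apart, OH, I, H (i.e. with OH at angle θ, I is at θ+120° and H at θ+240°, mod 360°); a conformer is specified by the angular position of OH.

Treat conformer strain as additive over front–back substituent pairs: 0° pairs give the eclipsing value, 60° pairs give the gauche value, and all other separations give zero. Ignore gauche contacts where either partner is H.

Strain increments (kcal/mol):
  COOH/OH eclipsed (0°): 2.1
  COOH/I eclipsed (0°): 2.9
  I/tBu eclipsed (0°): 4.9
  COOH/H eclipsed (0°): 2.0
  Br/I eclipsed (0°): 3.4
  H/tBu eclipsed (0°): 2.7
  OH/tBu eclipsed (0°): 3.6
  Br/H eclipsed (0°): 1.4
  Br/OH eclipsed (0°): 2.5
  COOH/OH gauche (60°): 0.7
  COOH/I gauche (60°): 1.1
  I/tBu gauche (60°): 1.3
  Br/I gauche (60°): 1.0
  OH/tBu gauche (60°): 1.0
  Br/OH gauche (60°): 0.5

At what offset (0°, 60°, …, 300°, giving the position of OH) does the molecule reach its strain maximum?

0°

OH at 0° (eclipsed): tBu–OH eclipsed, Br–I eclipsed, COOH–H eclipsed; 3.6 + 3.4 + 2.0 = 9.0 kcal/mol.
OH at 60° (staggered): tBu–OH gauche, Br–OH gauche, Br–I gauche, COOH–I gauche; 1.0 + 0.5 + 1.0 + 1.1 = 3.6 kcal/mol.
OH at 120° (eclipsed): tBu–H eclipsed, Br–OH eclipsed, COOH–I eclipsed; 2.7 + 2.5 + 2.9 = 8.1 kcal/mol.
OH at 180° (staggered): tBu–I gauche, Br–OH gauche, COOH–OH gauche, COOH–I gauche; 1.3 + 0.5 + 0.7 + 1.1 = 3.6 kcal/mol.
OH at 240° (eclipsed): tBu–I eclipsed, Br–H eclipsed, COOH–OH eclipsed; 4.9 + 1.4 + 2.1 = 8.4 kcal/mol.
OH at 300° (staggered): tBu–OH gauche, tBu–I gauche, Br–I gauche, COOH–OH gauche; 1.0 + 1.3 + 1.0 + 0.7 = 4.0 kcal/mol.
The maximum (9.0 kcal/mol) occurs with OH at 0°.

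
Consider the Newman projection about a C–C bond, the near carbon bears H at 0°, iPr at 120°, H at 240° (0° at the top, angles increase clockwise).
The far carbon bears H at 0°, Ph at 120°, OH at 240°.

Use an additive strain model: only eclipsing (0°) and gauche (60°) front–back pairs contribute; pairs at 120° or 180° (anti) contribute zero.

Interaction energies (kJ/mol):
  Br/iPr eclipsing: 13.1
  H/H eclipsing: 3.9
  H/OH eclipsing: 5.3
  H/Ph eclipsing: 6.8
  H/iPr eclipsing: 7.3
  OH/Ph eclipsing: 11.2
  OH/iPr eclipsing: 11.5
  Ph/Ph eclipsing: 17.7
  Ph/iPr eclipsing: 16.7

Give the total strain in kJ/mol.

25.9 kJ/mol

This conformer is eclipsed. H at 0° is eclipsed with H at 0° (3.9); iPr at 120° is eclipsed with Ph at 120° (16.7); H at 240° is eclipsed with OH at 240° (5.3). Total 25.9 kJ/mol.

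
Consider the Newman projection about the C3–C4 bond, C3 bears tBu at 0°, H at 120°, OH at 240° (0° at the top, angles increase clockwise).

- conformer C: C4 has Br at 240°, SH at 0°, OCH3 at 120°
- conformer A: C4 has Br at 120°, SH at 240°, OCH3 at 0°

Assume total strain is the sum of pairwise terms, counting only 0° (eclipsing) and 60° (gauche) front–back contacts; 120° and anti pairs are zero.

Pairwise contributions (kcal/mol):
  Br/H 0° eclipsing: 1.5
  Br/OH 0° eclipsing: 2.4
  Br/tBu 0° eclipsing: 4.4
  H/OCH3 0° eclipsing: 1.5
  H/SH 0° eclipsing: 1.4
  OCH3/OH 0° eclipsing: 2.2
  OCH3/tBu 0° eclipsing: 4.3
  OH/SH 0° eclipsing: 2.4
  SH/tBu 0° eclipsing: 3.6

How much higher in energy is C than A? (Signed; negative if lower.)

C (eclipsed): tBu–SH eclipsed, H–OCH3 eclipsed, OH–Br eclipsed; 3.6 + 1.5 + 2.4 = 7.5 kcal/mol.
A (eclipsed): tBu–OCH3 eclipsed, H–Br eclipsed, OH–SH eclipsed; 4.3 + 1.5 + 2.4 = 8.2 kcal/mol.
E(C) − E(A) = 7.5 − 8.2 = -0.7 kcal/mol.

-0.7 kcal/mol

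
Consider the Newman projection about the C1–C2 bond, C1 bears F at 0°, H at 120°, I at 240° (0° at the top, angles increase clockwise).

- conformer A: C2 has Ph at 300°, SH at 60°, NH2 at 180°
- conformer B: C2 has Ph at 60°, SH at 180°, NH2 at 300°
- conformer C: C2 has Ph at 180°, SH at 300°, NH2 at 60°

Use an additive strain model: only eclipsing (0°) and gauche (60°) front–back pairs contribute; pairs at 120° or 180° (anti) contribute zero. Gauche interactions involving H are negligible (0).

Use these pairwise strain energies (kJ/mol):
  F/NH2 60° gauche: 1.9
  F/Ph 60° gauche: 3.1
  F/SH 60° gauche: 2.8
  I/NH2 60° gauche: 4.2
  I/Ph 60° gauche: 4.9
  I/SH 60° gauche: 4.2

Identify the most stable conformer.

A (staggered): F(0°)/Ph(300°) gauche 3.1; F(0°)/SH(60°) gauche 2.8; I(240°)/Ph(300°) gauche 4.9; I(240°)/NH2(180°) gauche 4.2 → 15.0 kJ/mol.
B (staggered): F(0°)/Ph(60°) gauche 3.1; F(0°)/NH2(300°) gauche 1.9; I(240°)/SH(180°) gauche 4.2; I(240°)/NH2(300°) gauche 4.2 → 13.4 kJ/mol.
C (staggered): F(0°)/SH(300°) gauche 2.8; F(0°)/NH2(60°) gauche 1.9; I(240°)/Ph(180°) gauche 4.9; I(240°)/SH(300°) gauche 4.2 → 13.8 kJ/mol.
B has the lowest total (13.4 kJ/mol).

B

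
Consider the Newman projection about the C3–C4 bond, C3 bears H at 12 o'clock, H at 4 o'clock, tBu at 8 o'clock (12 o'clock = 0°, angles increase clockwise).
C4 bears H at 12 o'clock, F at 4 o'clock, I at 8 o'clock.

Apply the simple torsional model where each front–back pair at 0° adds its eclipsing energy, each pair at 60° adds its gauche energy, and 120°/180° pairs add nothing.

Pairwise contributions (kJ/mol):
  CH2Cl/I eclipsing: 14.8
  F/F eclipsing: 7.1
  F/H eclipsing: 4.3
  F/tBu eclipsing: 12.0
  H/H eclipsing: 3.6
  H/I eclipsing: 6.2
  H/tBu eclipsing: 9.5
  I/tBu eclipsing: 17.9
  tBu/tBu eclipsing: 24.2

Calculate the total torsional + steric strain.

25.8 kJ/mol

This conformer (eclipsed): H(0°)/H(0°) eclipsed 3.6; H(120°)/F(120°) eclipsed 4.3; tBu(240°)/I(240°) eclipsed 17.9 → 25.8 kJ/mol.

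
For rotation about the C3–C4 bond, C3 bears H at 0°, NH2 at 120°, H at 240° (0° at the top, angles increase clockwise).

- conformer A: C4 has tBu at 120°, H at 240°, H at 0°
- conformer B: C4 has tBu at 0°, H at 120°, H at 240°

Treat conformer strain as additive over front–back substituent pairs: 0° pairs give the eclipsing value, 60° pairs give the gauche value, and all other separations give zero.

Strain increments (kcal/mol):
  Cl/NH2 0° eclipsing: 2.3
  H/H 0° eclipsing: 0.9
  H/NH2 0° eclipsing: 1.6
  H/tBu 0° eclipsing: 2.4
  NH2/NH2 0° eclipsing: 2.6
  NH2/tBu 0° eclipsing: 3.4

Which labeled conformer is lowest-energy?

A is eclipsed. H at 0° is eclipsed with H at 0° (0.9); NH2 at 120° is eclipsed with tBu at 120° (3.4); H at 240° is eclipsed with H at 240° (0.9). Total 5.2 kcal/mol.
B is eclipsed. H at 0° is eclipsed with tBu at 0° (2.4); NH2 at 120° is eclipsed with H at 120° (1.6); H at 240° is eclipsed with H at 240° (0.9). Total 4.9 kcal/mol.
B has the lowest total (4.9 kcal/mol).

B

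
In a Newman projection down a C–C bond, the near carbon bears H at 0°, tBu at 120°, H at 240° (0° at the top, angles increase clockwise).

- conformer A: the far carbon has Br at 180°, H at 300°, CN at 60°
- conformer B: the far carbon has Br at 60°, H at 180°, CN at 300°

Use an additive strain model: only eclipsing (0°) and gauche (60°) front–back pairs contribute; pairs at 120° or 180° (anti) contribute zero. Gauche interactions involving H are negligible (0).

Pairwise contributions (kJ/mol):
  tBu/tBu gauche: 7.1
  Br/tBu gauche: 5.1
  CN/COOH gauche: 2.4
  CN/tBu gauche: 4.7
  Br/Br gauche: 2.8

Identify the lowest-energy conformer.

B

A (staggered): tBu(120°)/Br(180°) gauche 5.1; tBu(120°)/CN(60°) gauche 4.7 → 9.8 kJ/mol.
B (staggered): tBu(120°)/Br(60°) gauche 5.1 → 5.1 kJ/mol.
B has the lowest total (5.1 kJ/mol).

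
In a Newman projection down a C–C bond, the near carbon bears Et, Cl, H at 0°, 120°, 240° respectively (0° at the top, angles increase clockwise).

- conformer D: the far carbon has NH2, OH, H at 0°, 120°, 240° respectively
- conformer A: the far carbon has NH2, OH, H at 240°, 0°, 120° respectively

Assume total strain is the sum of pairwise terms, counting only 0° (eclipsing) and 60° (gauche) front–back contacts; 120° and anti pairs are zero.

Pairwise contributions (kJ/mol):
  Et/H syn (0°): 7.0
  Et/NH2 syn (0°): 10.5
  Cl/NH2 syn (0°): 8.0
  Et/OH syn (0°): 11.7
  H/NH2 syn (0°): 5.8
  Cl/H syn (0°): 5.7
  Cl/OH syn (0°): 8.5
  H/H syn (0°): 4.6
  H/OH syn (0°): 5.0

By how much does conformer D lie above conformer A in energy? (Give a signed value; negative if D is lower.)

D (eclipsed): Et(0°)/NH2(0°) eclipsed 10.5; Cl(120°)/OH(120°) eclipsed 8.5; H(240°)/H(240°) eclipsed 4.6 → 23.6 kJ/mol.
A (eclipsed): Et(0°)/OH(0°) eclipsed 11.7; Cl(120°)/H(120°) eclipsed 5.7; H(240°)/NH2(240°) eclipsed 5.8 → 23.2 kJ/mol.
E(D) − E(A) = 23.6 − 23.2 = +0.4 kJ/mol.

+0.4 kJ/mol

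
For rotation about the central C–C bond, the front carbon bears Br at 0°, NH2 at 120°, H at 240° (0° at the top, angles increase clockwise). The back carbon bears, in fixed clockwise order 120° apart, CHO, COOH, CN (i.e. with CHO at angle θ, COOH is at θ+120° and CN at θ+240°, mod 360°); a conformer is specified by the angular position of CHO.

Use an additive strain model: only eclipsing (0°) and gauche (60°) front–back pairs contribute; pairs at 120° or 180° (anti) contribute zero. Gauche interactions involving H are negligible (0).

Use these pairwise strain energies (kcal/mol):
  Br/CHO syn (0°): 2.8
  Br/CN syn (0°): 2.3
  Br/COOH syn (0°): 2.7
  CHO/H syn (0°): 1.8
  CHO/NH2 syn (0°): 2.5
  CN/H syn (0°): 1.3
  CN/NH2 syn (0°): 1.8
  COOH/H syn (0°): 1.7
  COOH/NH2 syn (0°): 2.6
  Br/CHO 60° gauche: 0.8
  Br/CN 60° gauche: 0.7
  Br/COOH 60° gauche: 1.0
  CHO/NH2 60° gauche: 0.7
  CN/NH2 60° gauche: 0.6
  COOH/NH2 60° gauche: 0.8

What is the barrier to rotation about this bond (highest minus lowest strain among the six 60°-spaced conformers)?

CHO at 0° (eclipsed): Br–CHO eclipsed, NH2–COOH eclipsed, H–CN eclipsed; 2.8 + 2.6 + 1.3 = 6.7 kcal/mol.
CHO at 60° (staggered): Br–CHO gauche, Br–CN gauche, NH2–CHO gauche, NH2–COOH gauche; 0.8 + 0.7 + 0.7 + 0.8 = 3.0 kcal/mol.
CHO at 120° (eclipsed): Br–CN eclipsed, NH2–CHO eclipsed, H–COOH eclipsed; 2.3 + 2.5 + 1.7 = 6.5 kcal/mol.
CHO at 180° (staggered): Br–COOH gauche, Br–CN gauche, NH2–CHO gauche, NH2–CN gauche; 1.0 + 0.7 + 0.7 + 0.6 = 3.0 kcal/mol.
CHO at 240° (eclipsed): Br–COOH eclipsed, NH2–CN eclipsed, H–CHO eclipsed; 2.7 + 1.8 + 1.8 = 6.3 kcal/mol.
CHO at 300° (staggered): Br–CHO gauche, Br–COOH gauche, NH2–COOH gauche, NH2–CN gauche; 0.8 + 1.0 + 0.8 + 0.6 = 3.2 kcal/mol.
Max at 0° (6.7 kcal/mol), min at 60° (3.0 kcal/mol); barrier = 3.7 kcal/mol.

3.7 kcal/mol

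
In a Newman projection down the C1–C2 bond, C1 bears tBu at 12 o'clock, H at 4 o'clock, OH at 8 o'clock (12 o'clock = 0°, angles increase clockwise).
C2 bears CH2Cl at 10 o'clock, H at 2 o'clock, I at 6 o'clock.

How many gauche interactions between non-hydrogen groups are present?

3

Non-H gauche pairs: tBu(0°)/CH2Cl(300°); OH(240°)/CH2Cl(300°); OH(240°)/I(180°) — 3 interactions.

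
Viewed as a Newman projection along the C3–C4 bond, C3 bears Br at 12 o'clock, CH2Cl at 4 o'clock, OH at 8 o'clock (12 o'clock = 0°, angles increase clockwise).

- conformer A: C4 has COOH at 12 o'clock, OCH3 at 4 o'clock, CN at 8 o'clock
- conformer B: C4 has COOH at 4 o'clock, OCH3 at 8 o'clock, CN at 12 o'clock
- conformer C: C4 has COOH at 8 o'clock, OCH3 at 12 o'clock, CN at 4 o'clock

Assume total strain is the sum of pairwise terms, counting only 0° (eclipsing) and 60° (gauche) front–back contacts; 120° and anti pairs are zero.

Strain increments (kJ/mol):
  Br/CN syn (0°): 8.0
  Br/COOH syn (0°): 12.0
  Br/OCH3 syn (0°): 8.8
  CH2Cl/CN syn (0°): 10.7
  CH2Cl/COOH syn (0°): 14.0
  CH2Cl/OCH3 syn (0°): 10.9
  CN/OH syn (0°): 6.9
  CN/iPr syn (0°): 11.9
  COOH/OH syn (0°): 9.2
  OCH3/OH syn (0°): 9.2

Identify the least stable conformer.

A is eclipsed. Br at 0° is eclipsed with COOH at 0° (12.0); CH2Cl at 120° is eclipsed with OCH3 at 120° (10.9); OH at 240° is eclipsed with CN at 240° (6.9). Total 29.8 kJ/mol.
B is eclipsed. Br at 0° is eclipsed with CN at 0° (8.0); CH2Cl at 120° is eclipsed with COOH at 120° (14.0); OH at 240° is eclipsed with OCH3 at 240° (9.2). Total 31.2 kJ/mol.
C is eclipsed. Br at 0° is eclipsed with OCH3 at 0° (8.8); CH2Cl at 120° is eclipsed with CN at 120° (10.7); OH at 240° is eclipsed with COOH at 240° (9.2). Total 28.7 kJ/mol.
B has the highest total (31.2 kJ/mol).

B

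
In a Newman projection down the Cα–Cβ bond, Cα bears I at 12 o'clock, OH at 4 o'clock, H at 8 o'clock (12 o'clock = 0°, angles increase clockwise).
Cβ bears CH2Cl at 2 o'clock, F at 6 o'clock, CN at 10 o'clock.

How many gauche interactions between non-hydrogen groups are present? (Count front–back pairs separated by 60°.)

4

Non-H gauche pairs: I(0°)/CH2Cl(60°); I(0°)/CN(300°); OH(120°)/CH2Cl(60°); OH(120°)/F(180°) — 4 interactions.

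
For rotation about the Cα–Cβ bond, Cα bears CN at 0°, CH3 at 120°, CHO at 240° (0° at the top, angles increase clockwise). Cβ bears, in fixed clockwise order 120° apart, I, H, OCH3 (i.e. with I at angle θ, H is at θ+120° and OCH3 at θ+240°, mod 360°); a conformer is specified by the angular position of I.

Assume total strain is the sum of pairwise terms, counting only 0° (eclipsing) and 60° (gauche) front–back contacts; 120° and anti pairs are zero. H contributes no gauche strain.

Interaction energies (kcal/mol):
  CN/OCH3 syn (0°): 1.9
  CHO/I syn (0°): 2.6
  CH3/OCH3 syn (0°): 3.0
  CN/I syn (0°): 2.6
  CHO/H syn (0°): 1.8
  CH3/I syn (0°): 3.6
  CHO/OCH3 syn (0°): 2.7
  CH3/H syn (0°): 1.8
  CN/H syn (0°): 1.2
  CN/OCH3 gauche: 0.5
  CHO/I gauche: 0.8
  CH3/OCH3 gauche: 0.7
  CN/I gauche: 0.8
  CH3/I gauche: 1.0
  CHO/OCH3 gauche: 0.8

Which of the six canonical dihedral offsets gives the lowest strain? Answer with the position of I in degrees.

I at 0° (eclipsed): CN(0°)/I(0°) eclipsed 2.6; CH3(120°)/H(120°) eclipsed 1.8; CHO(240°)/OCH3(240°) eclipsed 2.7 → 7.1 kcal/mol.
I at 60° (staggered): CN(0°)/I(60°) gauche 0.8; CN(0°)/OCH3(300°) gauche 0.5; CH3(120°)/I(60°) gauche 1.0; CHO(240°)/OCH3(300°) gauche 0.8 → 3.1 kcal/mol.
I at 120° (eclipsed): CN(0°)/OCH3(0°) eclipsed 1.9; CH3(120°)/I(120°) eclipsed 3.6; CHO(240°)/H(240°) eclipsed 1.8 → 7.3 kcal/mol.
I at 180° (staggered): CN(0°)/OCH3(60°) gauche 0.5; CH3(120°)/I(180°) gauche 1.0; CH3(120°)/OCH3(60°) gauche 0.7; CHO(240°)/I(180°) gauche 0.8 → 3.0 kcal/mol.
I at 240° (eclipsed): CN(0°)/H(0°) eclipsed 1.2; CH3(120°)/OCH3(120°) eclipsed 3.0; CHO(240°)/I(240°) eclipsed 2.6 → 6.8 kcal/mol.
I at 300° (staggered): CN(0°)/I(300°) gauche 0.8; CH3(120°)/OCH3(180°) gauche 0.7; CHO(240°)/I(300°) gauche 0.8; CHO(240°)/OCH3(180°) gauche 0.8 → 3.1 kcal/mol.
The minimum (3.0 kcal/mol) occurs with I at 180°.

180°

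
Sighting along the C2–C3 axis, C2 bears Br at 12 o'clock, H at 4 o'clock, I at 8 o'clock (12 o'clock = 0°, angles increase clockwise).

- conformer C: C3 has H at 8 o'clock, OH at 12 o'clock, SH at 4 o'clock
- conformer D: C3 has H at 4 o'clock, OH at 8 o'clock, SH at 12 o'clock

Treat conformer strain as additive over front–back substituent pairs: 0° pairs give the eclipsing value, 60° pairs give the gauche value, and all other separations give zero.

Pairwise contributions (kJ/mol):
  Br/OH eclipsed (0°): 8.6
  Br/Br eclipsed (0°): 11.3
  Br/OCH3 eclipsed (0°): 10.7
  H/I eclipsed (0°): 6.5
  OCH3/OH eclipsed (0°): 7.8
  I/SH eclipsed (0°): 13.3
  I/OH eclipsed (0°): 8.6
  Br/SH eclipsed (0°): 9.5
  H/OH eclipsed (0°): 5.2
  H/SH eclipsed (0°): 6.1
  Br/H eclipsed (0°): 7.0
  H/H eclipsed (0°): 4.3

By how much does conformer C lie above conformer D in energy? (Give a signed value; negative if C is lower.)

-1.2 kJ/mol

C (eclipsed): Br–OH eclipsed, H–SH eclipsed, I–H eclipsed; 8.6 + 6.1 + 6.5 = 21.2 kJ/mol.
D (eclipsed): Br–SH eclipsed, H–H eclipsed, I–OH eclipsed; 9.5 + 4.3 + 8.6 = 22.4 kJ/mol.
E(C) − E(D) = 21.2 − 22.4 = -1.2 kJ/mol.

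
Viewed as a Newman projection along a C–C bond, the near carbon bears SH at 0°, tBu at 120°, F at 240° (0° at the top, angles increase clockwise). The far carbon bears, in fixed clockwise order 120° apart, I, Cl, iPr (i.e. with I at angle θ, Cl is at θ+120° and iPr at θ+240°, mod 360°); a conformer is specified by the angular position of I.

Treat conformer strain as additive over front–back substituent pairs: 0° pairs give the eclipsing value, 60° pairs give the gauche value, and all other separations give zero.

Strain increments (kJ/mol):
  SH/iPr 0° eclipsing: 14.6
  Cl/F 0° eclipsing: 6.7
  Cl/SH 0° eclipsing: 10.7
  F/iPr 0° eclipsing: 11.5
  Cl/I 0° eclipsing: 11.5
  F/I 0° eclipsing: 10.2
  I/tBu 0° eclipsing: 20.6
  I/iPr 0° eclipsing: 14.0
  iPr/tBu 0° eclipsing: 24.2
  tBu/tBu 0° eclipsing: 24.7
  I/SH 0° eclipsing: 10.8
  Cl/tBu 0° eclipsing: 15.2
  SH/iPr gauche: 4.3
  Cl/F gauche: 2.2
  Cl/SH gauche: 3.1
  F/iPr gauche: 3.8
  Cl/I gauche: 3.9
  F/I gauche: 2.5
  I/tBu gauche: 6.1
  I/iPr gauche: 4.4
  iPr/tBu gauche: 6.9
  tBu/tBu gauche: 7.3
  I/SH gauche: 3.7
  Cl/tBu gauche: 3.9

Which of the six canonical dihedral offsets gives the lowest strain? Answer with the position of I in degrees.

300°

I at 0° (eclipsed): SH(0°)/I(0°) eclipsed 10.8; tBu(120°)/Cl(120°) eclipsed 15.2; F(240°)/iPr(240°) eclipsed 11.5 → 37.5 kJ/mol.
I at 60° (staggered): SH(0°)/I(60°) gauche 3.7; SH(0°)/iPr(300°) gauche 4.3; tBu(120°)/I(60°) gauche 6.1; tBu(120°)/Cl(180°) gauche 3.9; F(240°)/Cl(180°) gauche 2.2; F(240°)/iPr(300°) gauche 3.8 → 24.0 kJ/mol.
I at 120° (eclipsed): SH(0°)/iPr(0°) eclipsed 14.6; tBu(120°)/I(120°) eclipsed 20.6; F(240°)/Cl(240°) eclipsed 6.7 → 41.9 kJ/mol.
I at 180° (staggered): SH(0°)/Cl(300°) gauche 3.1; SH(0°)/iPr(60°) gauche 4.3; tBu(120°)/I(180°) gauche 6.1; tBu(120°)/iPr(60°) gauche 6.9; F(240°)/I(180°) gauche 2.5; F(240°)/Cl(300°) gauche 2.2 → 25.1 kJ/mol.
I at 240° (eclipsed): SH(0°)/Cl(0°) eclipsed 10.7; tBu(120°)/iPr(120°) eclipsed 24.2; F(240°)/I(240°) eclipsed 10.2 → 45.1 kJ/mol.
I at 300° (staggered): SH(0°)/I(300°) gauche 3.7; SH(0°)/Cl(60°) gauche 3.1; tBu(120°)/Cl(60°) gauche 3.9; tBu(120°)/iPr(180°) gauche 6.9; F(240°)/I(300°) gauche 2.5; F(240°)/iPr(180°) gauche 3.8 → 23.9 kJ/mol.
The minimum (23.9 kJ/mol) occurs with I at 300°.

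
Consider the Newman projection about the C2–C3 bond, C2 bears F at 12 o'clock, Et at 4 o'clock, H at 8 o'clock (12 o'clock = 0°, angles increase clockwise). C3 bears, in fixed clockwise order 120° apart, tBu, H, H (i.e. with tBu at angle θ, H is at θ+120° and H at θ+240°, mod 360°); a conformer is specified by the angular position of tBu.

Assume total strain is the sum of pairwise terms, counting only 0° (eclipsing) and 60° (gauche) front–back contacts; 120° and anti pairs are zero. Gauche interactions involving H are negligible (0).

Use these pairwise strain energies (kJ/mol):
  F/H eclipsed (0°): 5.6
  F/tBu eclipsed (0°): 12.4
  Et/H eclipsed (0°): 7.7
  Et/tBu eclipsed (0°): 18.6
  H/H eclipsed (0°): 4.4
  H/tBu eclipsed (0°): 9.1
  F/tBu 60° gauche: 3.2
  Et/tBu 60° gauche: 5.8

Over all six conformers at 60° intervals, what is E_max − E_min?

tBu at 0° is eclipsed. F at 0° is eclipsed with tBu at 0° (12.4); Et at 120° is eclipsed with H at 120° (7.7); H at 240° is eclipsed with H at 240° (4.4). Total 24.5 kJ/mol.
tBu at 60° is staggered. F at 0° is gauche with tBu at 60° (3.2); Et at 120° is gauche with tBu at 60° (5.8). Total 9.0 kJ/mol.
tBu at 120° is eclipsed. F at 0° is eclipsed with H at 0° (5.6); Et at 120° is eclipsed with tBu at 120° (18.6); H at 240° is eclipsed with H at 240° (4.4). Total 28.6 kJ/mol.
tBu at 180° is staggered. Et at 120° is gauche with tBu at 180° (5.8). Total 5.8 kJ/mol.
tBu at 240° is eclipsed. F at 0° is eclipsed with H at 0° (5.6); Et at 120° is eclipsed with H at 120° (7.7); H at 240° is eclipsed with tBu at 240° (9.1). Total 22.4 kJ/mol.
tBu at 300° is staggered. F at 0° is gauche with tBu at 300° (3.2). Total 3.2 kJ/mol.
Max at 120° (28.6 kJ/mol), min at 300° (3.2 kJ/mol); barrier = 25.4 kJ/mol.

25.4 kJ/mol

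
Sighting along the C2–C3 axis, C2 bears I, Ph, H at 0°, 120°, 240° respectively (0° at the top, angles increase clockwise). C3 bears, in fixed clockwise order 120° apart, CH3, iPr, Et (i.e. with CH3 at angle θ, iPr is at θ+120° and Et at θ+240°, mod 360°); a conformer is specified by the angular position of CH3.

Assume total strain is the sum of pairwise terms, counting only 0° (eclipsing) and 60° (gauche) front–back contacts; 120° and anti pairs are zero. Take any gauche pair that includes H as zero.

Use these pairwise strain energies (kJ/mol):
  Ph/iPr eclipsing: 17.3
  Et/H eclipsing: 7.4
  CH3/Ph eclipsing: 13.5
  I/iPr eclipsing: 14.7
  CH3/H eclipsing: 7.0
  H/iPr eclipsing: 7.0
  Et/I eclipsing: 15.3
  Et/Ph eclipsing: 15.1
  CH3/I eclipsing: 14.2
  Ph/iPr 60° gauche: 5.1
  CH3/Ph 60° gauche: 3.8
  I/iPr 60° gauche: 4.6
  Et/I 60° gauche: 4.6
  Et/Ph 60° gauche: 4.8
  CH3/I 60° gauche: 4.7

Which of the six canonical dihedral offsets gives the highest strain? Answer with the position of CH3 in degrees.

CH3 at 0° (eclipsed): I–CH3 eclipsed, Ph–iPr eclipsed, H–Et eclipsed; 14.2 + 17.3 + 7.4 = 38.9 kJ/mol.
CH3 at 60° (staggered): I–CH3 gauche, I–Et gauche, Ph–CH3 gauche, Ph–iPr gauche; 4.7 + 4.6 + 3.8 + 5.1 = 18.2 kJ/mol.
CH3 at 120° (eclipsed): I–Et eclipsed, Ph–CH3 eclipsed, H–iPr eclipsed; 15.3 + 13.5 + 7.0 = 35.8 kJ/mol.
CH3 at 180° (staggered): I–iPr gauche, I–Et gauche, Ph–CH3 gauche, Ph–Et gauche; 4.6 + 4.6 + 3.8 + 4.8 = 17.8 kJ/mol.
CH3 at 240° (eclipsed): I–iPr eclipsed, Ph–Et eclipsed, H–CH3 eclipsed; 14.7 + 15.1 + 7.0 = 36.8 kJ/mol.
CH3 at 300° (staggered): I–CH3 gauche, I–iPr gauche, Ph–iPr gauche, Ph–Et gauche; 4.7 + 4.6 + 5.1 + 4.8 = 19.2 kJ/mol.
The maximum (38.9 kJ/mol) occurs with CH3 at 0°.

0°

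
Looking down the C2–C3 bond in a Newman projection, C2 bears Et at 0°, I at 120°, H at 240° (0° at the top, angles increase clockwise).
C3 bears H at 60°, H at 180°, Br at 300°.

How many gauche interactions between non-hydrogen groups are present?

Non-H gauche pairs: Et(0°)/Br(300°) — 1 interaction.

1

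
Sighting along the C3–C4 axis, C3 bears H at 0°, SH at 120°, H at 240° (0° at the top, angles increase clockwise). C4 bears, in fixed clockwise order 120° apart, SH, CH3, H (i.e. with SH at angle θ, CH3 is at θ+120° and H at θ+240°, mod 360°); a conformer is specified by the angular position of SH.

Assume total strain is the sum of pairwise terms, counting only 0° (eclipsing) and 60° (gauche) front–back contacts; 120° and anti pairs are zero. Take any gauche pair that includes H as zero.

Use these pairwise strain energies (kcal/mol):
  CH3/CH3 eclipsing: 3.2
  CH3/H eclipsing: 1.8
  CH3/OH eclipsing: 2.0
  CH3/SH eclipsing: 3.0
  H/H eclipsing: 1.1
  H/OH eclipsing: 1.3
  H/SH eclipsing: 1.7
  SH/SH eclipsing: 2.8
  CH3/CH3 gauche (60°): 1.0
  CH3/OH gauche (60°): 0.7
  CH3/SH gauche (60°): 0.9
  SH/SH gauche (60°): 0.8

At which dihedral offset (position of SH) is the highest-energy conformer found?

SH at 0° (eclipsed): H(0°)/SH(0°) eclipsed 1.7; SH(120°)/CH3(120°) eclipsed 3.0; H(240°)/H(240°) eclipsed 1.1 → 5.8 kcal/mol.
SH at 60° (staggered): SH(120°)/SH(60°) gauche 0.8; SH(120°)/CH3(180°) gauche 0.9 → 1.7 kcal/mol.
SH at 120° (eclipsed): H(0°)/H(0°) eclipsed 1.1; SH(120°)/SH(120°) eclipsed 2.8; H(240°)/CH3(240°) eclipsed 1.8 → 5.7 kcal/mol.
SH at 180° (staggered): SH(120°)/SH(180°) gauche 0.8 → 0.8 kcal/mol.
SH at 240° (eclipsed): H(0°)/CH3(0°) eclipsed 1.8; SH(120°)/H(120°) eclipsed 1.7; H(240°)/SH(240°) eclipsed 1.7 → 5.2 kcal/mol.
SH at 300° (staggered): SH(120°)/CH3(60°) gauche 0.9 → 0.9 kcal/mol.
The maximum (5.8 kcal/mol) occurs with SH at 0°.

0°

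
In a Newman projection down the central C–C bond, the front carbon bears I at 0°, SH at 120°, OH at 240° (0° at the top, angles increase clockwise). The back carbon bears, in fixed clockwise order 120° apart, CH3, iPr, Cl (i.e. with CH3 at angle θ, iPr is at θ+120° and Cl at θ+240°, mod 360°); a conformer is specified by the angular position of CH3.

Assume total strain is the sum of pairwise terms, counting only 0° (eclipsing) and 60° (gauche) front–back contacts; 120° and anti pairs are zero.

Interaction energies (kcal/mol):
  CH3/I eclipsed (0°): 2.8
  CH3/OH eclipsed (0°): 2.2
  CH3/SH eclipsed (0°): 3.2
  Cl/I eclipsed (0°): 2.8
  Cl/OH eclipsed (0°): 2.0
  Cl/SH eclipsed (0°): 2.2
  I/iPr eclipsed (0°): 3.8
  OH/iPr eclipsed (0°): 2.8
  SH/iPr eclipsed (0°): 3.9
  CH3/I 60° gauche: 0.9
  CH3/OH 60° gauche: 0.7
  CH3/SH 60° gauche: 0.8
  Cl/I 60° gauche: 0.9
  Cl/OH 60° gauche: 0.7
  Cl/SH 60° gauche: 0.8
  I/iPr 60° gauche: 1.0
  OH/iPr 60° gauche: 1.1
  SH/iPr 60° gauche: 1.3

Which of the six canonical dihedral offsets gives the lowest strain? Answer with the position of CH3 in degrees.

CH3 at 0° is eclipsed. I at 0° is eclipsed with CH3 at 0° (2.8); SH at 120° is eclipsed with iPr at 120° (3.9); OH at 240° is eclipsed with Cl at 240° (2.0). Total 8.7 kcal/mol.
CH3 at 60° is staggered. I at 0° is gauche with CH3 at 60° (0.9); I at 0° is gauche with Cl at 300° (0.9); SH at 120° is gauche with CH3 at 60° (0.8); SH at 120° is gauche with iPr at 180° (1.3); OH at 240° is gauche with iPr at 180° (1.1); OH at 240° is gauche with Cl at 300° (0.7). Total 5.7 kcal/mol.
CH3 at 120° is eclipsed. I at 0° is eclipsed with Cl at 0° (2.8); SH at 120° is eclipsed with CH3 at 120° (3.2); OH at 240° is eclipsed with iPr at 240° (2.8). Total 8.8 kcal/mol.
CH3 at 180° is staggered. I at 0° is gauche with iPr at 300° (1.0); I at 0° is gauche with Cl at 60° (0.9); SH at 120° is gauche with CH3 at 180° (0.8); SH at 120° is gauche with Cl at 60° (0.8); OH at 240° is gauche with CH3 at 180° (0.7); OH at 240° is gauche with iPr at 300° (1.1). Total 5.3 kcal/mol.
CH3 at 240° is eclipsed. I at 0° is eclipsed with iPr at 0° (3.8); SH at 120° is eclipsed with Cl at 120° (2.2); OH at 240° is eclipsed with CH3 at 240° (2.2). Total 8.2 kcal/mol.
CH3 at 300° is staggered. I at 0° is gauche with CH3 at 300° (0.9); I at 0° is gauche with iPr at 60° (1.0); SH at 120° is gauche with iPr at 60° (1.3); SH at 120° is gauche with Cl at 180° (0.8); OH at 240° is gauche with CH3 at 300° (0.7); OH at 240° is gauche with Cl at 180° (0.7). Total 5.4 kcal/mol.
The minimum (5.3 kcal/mol) occurs with CH3 at 180°.

180°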